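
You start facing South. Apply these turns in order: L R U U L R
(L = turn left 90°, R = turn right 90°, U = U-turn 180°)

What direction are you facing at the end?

Answer: Final heading: South

Derivation:
Start: South
  L (left (90° counter-clockwise)) -> East
  R (right (90° clockwise)) -> South
  U (U-turn (180°)) -> North
  U (U-turn (180°)) -> South
  L (left (90° counter-clockwise)) -> East
  R (right (90° clockwise)) -> South
Final: South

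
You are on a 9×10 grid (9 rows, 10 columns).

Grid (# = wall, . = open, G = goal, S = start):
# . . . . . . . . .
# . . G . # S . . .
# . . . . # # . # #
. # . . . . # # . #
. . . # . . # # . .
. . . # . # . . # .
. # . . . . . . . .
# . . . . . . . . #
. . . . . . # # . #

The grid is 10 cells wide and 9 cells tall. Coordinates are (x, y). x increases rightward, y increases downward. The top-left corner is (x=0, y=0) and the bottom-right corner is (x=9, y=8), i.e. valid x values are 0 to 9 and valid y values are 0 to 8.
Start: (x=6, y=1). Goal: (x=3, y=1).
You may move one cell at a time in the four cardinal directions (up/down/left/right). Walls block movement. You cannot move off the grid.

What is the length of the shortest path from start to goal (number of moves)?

BFS from (x=6, y=1) until reaching (x=3, y=1):
  Distance 0: (x=6, y=1)
  Distance 1: (x=6, y=0), (x=7, y=1)
  Distance 2: (x=5, y=0), (x=7, y=0), (x=8, y=1), (x=7, y=2)
  Distance 3: (x=4, y=0), (x=8, y=0), (x=9, y=1)
  Distance 4: (x=3, y=0), (x=9, y=0), (x=4, y=1)
  Distance 5: (x=2, y=0), (x=3, y=1), (x=4, y=2)  <- goal reached here
One shortest path (5 moves): (x=6, y=1) -> (x=6, y=0) -> (x=5, y=0) -> (x=4, y=0) -> (x=3, y=0) -> (x=3, y=1)

Answer: Shortest path length: 5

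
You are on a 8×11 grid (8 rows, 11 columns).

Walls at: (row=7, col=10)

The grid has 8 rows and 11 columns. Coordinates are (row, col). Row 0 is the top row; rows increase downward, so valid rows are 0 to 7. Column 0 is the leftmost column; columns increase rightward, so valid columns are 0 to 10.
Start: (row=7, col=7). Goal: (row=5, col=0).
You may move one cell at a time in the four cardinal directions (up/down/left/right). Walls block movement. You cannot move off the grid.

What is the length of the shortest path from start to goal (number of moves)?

BFS from (row=7, col=7) until reaching (row=5, col=0):
  Distance 0: (row=7, col=7)
  Distance 1: (row=6, col=7), (row=7, col=6), (row=7, col=8)
  Distance 2: (row=5, col=7), (row=6, col=6), (row=6, col=8), (row=7, col=5), (row=7, col=9)
  Distance 3: (row=4, col=7), (row=5, col=6), (row=5, col=8), (row=6, col=5), (row=6, col=9), (row=7, col=4)
  Distance 4: (row=3, col=7), (row=4, col=6), (row=4, col=8), (row=5, col=5), (row=5, col=9), (row=6, col=4), (row=6, col=10), (row=7, col=3)
  Distance 5: (row=2, col=7), (row=3, col=6), (row=3, col=8), (row=4, col=5), (row=4, col=9), (row=5, col=4), (row=5, col=10), (row=6, col=3), (row=7, col=2)
  Distance 6: (row=1, col=7), (row=2, col=6), (row=2, col=8), (row=3, col=5), (row=3, col=9), (row=4, col=4), (row=4, col=10), (row=5, col=3), (row=6, col=2), (row=7, col=1)
  Distance 7: (row=0, col=7), (row=1, col=6), (row=1, col=8), (row=2, col=5), (row=2, col=9), (row=3, col=4), (row=3, col=10), (row=4, col=3), (row=5, col=2), (row=6, col=1), (row=7, col=0)
  Distance 8: (row=0, col=6), (row=0, col=8), (row=1, col=5), (row=1, col=9), (row=2, col=4), (row=2, col=10), (row=3, col=3), (row=4, col=2), (row=5, col=1), (row=6, col=0)
  Distance 9: (row=0, col=5), (row=0, col=9), (row=1, col=4), (row=1, col=10), (row=2, col=3), (row=3, col=2), (row=4, col=1), (row=5, col=0)  <- goal reached here
One shortest path (9 moves): (row=7, col=7) -> (row=7, col=6) -> (row=7, col=5) -> (row=7, col=4) -> (row=7, col=3) -> (row=7, col=2) -> (row=7, col=1) -> (row=7, col=0) -> (row=6, col=0) -> (row=5, col=0)

Answer: Shortest path length: 9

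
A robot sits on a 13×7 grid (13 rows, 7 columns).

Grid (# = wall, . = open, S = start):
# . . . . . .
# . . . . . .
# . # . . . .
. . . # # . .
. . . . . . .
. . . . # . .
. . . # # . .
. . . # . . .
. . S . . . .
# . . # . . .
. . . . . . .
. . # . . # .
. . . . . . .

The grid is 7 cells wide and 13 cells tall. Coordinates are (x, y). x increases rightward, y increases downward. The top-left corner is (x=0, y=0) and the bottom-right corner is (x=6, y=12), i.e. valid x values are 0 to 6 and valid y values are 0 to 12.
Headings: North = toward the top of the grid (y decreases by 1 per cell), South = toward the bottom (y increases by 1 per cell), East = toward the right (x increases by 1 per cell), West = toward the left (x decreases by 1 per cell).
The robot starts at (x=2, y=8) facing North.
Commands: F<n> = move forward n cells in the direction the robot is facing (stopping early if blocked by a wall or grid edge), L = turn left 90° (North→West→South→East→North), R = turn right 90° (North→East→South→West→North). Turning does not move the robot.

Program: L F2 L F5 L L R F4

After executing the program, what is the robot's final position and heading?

Answer: Final position: (x=4, y=8), facing East

Derivation:
Start: (x=2, y=8), facing North
  L: turn left, now facing West
  F2: move forward 2, now at (x=0, y=8)
  L: turn left, now facing South
  F5: move forward 0/5 (blocked), now at (x=0, y=8)
  L: turn left, now facing East
  L: turn left, now facing North
  R: turn right, now facing East
  F4: move forward 4, now at (x=4, y=8)
Final: (x=4, y=8), facing East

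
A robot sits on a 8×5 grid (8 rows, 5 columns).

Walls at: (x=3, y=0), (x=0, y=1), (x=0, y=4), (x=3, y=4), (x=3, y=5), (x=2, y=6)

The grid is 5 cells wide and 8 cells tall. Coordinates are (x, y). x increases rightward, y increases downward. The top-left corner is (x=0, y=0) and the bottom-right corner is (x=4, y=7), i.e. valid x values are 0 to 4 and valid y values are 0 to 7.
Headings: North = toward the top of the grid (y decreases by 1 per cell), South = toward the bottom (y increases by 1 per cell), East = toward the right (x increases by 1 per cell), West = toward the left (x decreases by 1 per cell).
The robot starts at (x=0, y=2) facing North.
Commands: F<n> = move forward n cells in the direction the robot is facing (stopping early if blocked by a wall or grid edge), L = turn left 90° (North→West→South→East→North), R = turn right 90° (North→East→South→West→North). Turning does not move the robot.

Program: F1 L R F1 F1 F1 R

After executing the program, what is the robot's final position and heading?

Answer: Final position: (x=0, y=2), facing East

Derivation:
Start: (x=0, y=2), facing North
  F1: move forward 0/1 (blocked), now at (x=0, y=2)
  L: turn left, now facing West
  R: turn right, now facing North
  [×3]F1: move forward 0/1 (blocked), now at (x=0, y=2)
  R: turn right, now facing East
Final: (x=0, y=2), facing East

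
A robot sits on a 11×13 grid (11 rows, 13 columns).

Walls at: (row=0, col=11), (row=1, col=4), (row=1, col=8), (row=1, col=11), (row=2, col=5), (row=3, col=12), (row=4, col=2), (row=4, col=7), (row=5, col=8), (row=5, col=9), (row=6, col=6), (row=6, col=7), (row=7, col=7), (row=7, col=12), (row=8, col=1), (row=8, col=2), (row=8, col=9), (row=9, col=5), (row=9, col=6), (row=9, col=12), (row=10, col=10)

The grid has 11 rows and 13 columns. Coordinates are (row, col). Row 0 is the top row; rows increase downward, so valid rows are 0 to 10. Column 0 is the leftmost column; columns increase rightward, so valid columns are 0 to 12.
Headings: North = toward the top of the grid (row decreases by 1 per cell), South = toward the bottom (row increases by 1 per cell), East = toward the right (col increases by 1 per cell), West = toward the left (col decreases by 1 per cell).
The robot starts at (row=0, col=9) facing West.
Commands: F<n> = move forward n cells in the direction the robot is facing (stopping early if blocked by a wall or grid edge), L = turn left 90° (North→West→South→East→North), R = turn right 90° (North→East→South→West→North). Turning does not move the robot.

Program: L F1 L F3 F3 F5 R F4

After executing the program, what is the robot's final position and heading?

Start: (row=0, col=9), facing West
  L: turn left, now facing South
  F1: move forward 1, now at (row=1, col=9)
  L: turn left, now facing East
  F3: move forward 1/3 (blocked), now at (row=1, col=10)
  F3: move forward 0/3 (blocked), now at (row=1, col=10)
  F5: move forward 0/5 (blocked), now at (row=1, col=10)
  R: turn right, now facing South
  F4: move forward 4, now at (row=5, col=10)
Final: (row=5, col=10), facing South

Answer: Final position: (row=5, col=10), facing South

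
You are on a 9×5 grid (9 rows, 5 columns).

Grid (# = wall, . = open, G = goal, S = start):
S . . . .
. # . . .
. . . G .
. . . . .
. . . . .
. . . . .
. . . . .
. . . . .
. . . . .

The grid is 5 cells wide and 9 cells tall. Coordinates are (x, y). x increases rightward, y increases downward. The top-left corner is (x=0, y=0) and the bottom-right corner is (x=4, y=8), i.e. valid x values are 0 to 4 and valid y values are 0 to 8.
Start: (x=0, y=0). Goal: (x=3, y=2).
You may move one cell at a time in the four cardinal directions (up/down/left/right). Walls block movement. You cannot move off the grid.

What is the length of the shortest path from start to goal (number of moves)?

Answer: Shortest path length: 5

Derivation:
BFS from (x=0, y=0) until reaching (x=3, y=2):
  Distance 0: (x=0, y=0)
  Distance 1: (x=1, y=0), (x=0, y=1)
  Distance 2: (x=2, y=0), (x=0, y=2)
  Distance 3: (x=3, y=0), (x=2, y=1), (x=1, y=2), (x=0, y=3)
  Distance 4: (x=4, y=0), (x=3, y=1), (x=2, y=2), (x=1, y=3), (x=0, y=4)
  Distance 5: (x=4, y=1), (x=3, y=2), (x=2, y=3), (x=1, y=4), (x=0, y=5)  <- goal reached here
One shortest path (5 moves): (x=0, y=0) -> (x=1, y=0) -> (x=2, y=0) -> (x=3, y=0) -> (x=3, y=1) -> (x=3, y=2)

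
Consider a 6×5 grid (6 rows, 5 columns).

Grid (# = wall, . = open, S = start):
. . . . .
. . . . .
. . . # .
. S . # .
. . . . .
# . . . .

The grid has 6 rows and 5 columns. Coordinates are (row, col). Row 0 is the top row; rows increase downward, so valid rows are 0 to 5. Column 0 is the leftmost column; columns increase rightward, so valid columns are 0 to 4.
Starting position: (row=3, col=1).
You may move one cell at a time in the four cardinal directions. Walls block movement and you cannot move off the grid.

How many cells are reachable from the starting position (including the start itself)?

Answer: Reachable cells: 27

Derivation:
BFS flood-fill from (row=3, col=1):
  Distance 0: (row=3, col=1)
  Distance 1: (row=2, col=1), (row=3, col=0), (row=3, col=2), (row=4, col=1)
  Distance 2: (row=1, col=1), (row=2, col=0), (row=2, col=2), (row=4, col=0), (row=4, col=2), (row=5, col=1)
  Distance 3: (row=0, col=1), (row=1, col=0), (row=1, col=2), (row=4, col=3), (row=5, col=2)
  Distance 4: (row=0, col=0), (row=0, col=2), (row=1, col=3), (row=4, col=4), (row=5, col=3)
  Distance 5: (row=0, col=3), (row=1, col=4), (row=3, col=4), (row=5, col=4)
  Distance 6: (row=0, col=4), (row=2, col=4)
Total reachable: 27 (grid has 27 open cells total)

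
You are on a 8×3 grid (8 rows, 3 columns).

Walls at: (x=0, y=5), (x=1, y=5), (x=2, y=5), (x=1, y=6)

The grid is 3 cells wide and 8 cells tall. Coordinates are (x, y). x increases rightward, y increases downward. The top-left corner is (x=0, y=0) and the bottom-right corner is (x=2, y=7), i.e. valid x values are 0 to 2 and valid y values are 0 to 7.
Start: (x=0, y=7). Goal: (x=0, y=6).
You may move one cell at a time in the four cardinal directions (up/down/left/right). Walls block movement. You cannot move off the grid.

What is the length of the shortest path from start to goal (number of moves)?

Answer: Shortest path length: 1

Derivation:
BFS from (x=0, y=7) until reaching (x=0, y=6):
  Distance 0: (x=0, y=7)
  Distance 1: (x=0, y=6), (x=1, y=7)  <- goal reached here
One shortest path (1 moves): (x=0, y=7) -> (x=0, y=6)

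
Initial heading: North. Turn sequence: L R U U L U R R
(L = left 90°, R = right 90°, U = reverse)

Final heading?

Answer: Final heading: West

Derivation:
Start: North
  L (left (90° counter-clockwise)) -> West
  R (right (90° clockwise)) -> North
  U (U-turn (180°)) -> South
  U (U-turn (180°)) -> North
  L (left (90° counter-clockwise)) -> West
  U (U-turn (180°)) -> East
  R (right (90° clockwise)) -> South
  R (right (90° clockwise)) -> West
Final: West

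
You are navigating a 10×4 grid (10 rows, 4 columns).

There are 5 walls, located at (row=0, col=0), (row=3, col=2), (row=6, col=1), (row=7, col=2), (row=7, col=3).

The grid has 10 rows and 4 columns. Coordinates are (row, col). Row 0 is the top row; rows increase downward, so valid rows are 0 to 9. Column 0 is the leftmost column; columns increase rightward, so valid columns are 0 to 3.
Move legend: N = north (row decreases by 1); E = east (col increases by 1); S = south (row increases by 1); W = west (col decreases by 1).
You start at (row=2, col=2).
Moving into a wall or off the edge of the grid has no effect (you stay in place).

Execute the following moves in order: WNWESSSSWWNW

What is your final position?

Answer: Final position: (row=4, col=0)

Derivation:
Start: (row=2, col=2)
  W (west): (row=2, col=2) -> (row=2, col=1)
  N (north): (row=2, col=1) -> (row=1, col=1)
  W (west): (row=1, col=1) -> (row=1, col=0)
  E (east): (row=1, col=0) -> (row=1, col=1)
  S (south): (row=1, col=1) -> (row=2, col=1)
  S (south): (row=2, col=1) -> (row=3, col=1)
  S (south): (row=3, col=1) -> (row=4, col=1)
  S (south): (row=4, col=1) -> (row=5, col=1)
  W (west): (row=5, col=1) -> (row=5, col=0)
  W (west): blocked, stay at (row=5, col=0)
  N (north): (row=5, col=0) -> (row=4, col=0)
  W (west): blocked, stay at (row=4, col=0)
Final: (row=4, col=0)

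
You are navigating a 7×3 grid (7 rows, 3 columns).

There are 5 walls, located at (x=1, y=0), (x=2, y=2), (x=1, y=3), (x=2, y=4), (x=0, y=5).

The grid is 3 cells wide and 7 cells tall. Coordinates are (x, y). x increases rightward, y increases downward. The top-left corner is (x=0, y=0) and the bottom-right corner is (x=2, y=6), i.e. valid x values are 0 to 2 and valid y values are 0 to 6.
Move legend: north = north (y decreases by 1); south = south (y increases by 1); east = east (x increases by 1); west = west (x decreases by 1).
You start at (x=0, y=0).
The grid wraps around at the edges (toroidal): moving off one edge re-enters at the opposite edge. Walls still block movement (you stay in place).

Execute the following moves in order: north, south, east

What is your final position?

Answer: Final position: (x=0, y=0)

Derivation:
Start: (x=0, y=0)
  north (north): (x=0, y=0) -> (x=0, y=6)
  south (south): (x=0, y=6) -> (x=0, y=0)
  east (east): blocked, stay at (x=0, y=0)
Final: (x=0, y=0)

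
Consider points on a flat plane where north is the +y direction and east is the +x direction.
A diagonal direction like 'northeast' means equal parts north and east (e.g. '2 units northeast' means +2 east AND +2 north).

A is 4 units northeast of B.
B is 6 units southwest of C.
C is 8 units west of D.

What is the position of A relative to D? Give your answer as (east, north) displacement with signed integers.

Place D at the origin (east=0, north=0).
  C is 8 units west of D: delta (east=-8, north=+0); C at (east=-8, north=0).
  B is 6 units southwest of C: delta (east=-6, north=-6); B at (east=-14, north=-6).
  A is 4 units northeast of B: delta (east=+4, north=+4); A at (east=-10, north=-2).
Therefore A relative to D: (east=-10, north=-2).

Answer: A is at (east=-10, north=-2) relative to D.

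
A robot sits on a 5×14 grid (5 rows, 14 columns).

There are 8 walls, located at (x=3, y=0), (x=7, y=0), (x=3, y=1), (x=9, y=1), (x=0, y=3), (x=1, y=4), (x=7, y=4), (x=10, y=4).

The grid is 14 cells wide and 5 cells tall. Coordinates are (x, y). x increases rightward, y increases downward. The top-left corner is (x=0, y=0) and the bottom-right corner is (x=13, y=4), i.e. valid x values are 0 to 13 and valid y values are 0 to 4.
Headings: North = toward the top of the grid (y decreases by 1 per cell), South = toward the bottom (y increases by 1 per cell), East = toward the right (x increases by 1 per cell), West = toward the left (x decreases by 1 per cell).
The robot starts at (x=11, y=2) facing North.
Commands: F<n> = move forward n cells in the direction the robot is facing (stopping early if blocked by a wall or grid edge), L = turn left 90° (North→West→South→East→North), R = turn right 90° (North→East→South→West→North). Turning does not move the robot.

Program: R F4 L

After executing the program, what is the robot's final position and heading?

Answer: Final position: (x=13, y=2), facing North

Derivation:
Start: (x=11, y=2), facing North
  R: turn right, now facing East
  F4: move forward 2/4 (blocked), now at (x=13, y=2)
  L: turn left, now facing North
Final: (x=13, y=2), facing North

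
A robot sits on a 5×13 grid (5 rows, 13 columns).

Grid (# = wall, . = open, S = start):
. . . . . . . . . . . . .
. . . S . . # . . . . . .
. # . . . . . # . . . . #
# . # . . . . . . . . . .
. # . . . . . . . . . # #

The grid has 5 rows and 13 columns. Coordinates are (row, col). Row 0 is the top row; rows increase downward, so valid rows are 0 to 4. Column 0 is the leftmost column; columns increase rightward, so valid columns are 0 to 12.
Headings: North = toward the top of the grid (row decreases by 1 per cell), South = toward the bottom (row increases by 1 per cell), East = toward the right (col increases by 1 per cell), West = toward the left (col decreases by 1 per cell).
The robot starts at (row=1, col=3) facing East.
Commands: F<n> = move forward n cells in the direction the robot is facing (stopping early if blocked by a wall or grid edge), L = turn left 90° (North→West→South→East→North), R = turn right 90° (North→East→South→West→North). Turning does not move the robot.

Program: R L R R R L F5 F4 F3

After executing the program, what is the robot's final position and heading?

Start: (row=1, col=3), facing East
  R: turn right, now facing South
  L: turn left, now facing East
  R: turn right, now facing South
  R: turn right, now facing West
  R: turn right, now facing North
  L: turn left, now facing West
  F5: move forward 3/5 (blocked), now at (row=1, col=0)
  F4: move forward 0/4 (blocked), now at (row=1, col=0)
  F3: move forward 0/3 (blocked), now at (row=1, col=0)
Final: (row=1, col=0), facing West

Answer: Final position: (row=1, col=0), facing West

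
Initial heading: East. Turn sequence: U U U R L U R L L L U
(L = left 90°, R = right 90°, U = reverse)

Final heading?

Answer: Final heading: East

Derivation:
Start: East
  U (U-turn (180°)) -> West
  U (U-turn (180°)) -> East
  U (U-turn (180°)) -> West
  R (right (90° clockwise)) -> North
  L (left (90° counter-clockwise)) -> West
  U (U-turn (180°)) -> East
  R (right (90° clockwise)) -> South
  L (left (90° counter-clockwise)) -> East
  L (left (90° counter-clockwise)) -> North
  L (left (90° counter-clockwise)) -> West
  U (U-turn (180°)) -> East
Final: East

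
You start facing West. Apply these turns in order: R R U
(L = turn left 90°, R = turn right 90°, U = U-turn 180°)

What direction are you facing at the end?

Answer: Final heading: West

Derivation:
Start: West
  R (right (90° clockwise)) -> North
  R (right (90° clockwise)) -> East
  U (U-turn (180°)) -> West
Final: West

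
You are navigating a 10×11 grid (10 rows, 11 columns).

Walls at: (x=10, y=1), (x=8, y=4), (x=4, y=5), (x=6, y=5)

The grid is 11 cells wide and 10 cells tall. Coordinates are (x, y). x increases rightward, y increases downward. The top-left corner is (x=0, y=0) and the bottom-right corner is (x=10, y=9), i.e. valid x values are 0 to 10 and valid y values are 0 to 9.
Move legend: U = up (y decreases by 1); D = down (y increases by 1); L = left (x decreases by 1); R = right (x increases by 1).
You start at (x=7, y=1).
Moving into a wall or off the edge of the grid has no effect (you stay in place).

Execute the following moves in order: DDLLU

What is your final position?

Start: (x=7, y=1)
  D (down): (x=7, y=1) -> (x=7, y=2)
  D (down): (x=7, y=2) -> (x=7, y=3)
  L (left): (x=7, y=3) -> (x=6, y=3)
  L (left): (x=6, y=3) -> (x=5, y=3)
  U (up): (x=5, y=3) -> (x=5, y=2)
Final: (x=5, y=2)

Answer: Final position: (x=5, y=2)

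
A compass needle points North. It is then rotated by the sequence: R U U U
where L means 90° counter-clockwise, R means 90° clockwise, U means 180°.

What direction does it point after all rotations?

Start: North
  R (right (90° clockwise)) -> East
  U (U-turn (180°)) -> West
  U (U-turn (180°)) -> East
  U (U-turn (180°)) -> West
Final: West

Answer: Final heading: West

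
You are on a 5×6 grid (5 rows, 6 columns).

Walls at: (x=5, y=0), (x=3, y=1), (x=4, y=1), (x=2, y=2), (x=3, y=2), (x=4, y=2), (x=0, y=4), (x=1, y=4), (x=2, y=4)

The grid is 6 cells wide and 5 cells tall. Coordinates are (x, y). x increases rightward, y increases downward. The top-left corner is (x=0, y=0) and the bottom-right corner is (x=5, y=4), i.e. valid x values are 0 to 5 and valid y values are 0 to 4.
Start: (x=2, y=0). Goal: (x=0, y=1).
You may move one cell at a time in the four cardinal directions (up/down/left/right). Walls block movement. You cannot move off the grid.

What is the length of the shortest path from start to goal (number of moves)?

Answer: Shortest path length: 3

Derivation:
BFS from (x=2, y=0) until reaching (x=0, y=1):
  Distance 0: (x=2, y=0)
  Distance 1: (x=1, y=0), (x=3, y=0), (x=2, y=1)
  Distance 2: (x=0, y=0), (x=4, y=0), (x=1, y=1)
  Distance 3: (x=0, y=1), (x=1, y=2)  <- goal reached here
One shortest path (3 moves): (x=2, y=0) -> (x=1, y=0) -> (x=0, y=0) -> (x=0, y=1)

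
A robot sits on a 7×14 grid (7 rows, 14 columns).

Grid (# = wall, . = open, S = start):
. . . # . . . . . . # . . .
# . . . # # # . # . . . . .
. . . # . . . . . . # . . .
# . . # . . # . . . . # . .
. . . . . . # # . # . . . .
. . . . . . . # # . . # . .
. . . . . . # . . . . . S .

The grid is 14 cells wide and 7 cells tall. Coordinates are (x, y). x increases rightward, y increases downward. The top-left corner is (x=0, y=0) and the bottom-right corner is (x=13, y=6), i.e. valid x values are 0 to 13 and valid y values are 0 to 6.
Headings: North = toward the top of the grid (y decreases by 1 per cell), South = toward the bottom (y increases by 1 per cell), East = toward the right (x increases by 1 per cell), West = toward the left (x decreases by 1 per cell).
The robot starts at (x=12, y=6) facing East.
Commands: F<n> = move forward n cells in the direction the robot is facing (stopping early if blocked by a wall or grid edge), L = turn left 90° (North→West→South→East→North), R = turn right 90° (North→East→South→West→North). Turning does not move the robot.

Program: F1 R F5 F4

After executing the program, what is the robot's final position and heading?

Start: (x=12, y=6), facing East
  F1: move forward 1, now at (x=13, y=6)
  R: turn right, now facing South
  F5: move forward 0/5 (blocked), now at (x=13, y=6)
  F4: move forward 0/4 (blocked), now at (x=13, y=6)
Final: (x=13, y=6), facing South

Answer: Final position: (x=13, y=6), facing South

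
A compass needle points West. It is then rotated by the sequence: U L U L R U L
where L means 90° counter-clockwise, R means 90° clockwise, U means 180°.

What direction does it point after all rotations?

Start: West
  U (U-turn (180°)) -> East
  L (left (90° counter-clockwise)) -> North
  U (U-turn (180°)) -> South
  L (left (90° counter-clockwise)) -> East
  R (right (90° clockwise)) -> South
  U (U-turn (180°)) -> North
  L (left (90° counter-clockwise)) -> West
Final: West

Answer: Final heading: West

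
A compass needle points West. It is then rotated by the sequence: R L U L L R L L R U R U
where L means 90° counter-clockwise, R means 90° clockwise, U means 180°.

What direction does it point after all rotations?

Answer: Final heading: North

Derivation:
Start: West
  R (right (90° clockwise)) -> North
  L (left (90° counter-clockwise)) -> West
  U (U-turn (180°)) -> East
  L (left (90° counter-clockwise)) -> North
  L (left (90° counter-clockwise)) -> West
  R (right (90° clockwise)) -> North
  L (left (90° counter-clockwise)) -> West
  L (left (90° counter-clockwise)) -> South
  R (right (90° clockwise)) -> West
  U (U-turn (180°)) -> East
  R (right (90° clockwise)) -> South
  U (U-turn (180°)) -> North
Final: North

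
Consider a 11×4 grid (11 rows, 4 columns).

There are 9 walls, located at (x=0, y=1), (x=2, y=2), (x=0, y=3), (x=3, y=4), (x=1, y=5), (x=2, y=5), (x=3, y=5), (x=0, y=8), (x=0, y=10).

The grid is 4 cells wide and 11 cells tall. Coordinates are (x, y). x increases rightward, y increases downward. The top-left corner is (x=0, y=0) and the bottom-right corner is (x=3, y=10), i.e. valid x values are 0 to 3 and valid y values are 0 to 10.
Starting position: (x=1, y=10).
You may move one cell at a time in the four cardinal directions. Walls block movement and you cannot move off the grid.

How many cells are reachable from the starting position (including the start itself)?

Answer: Reachable cells: 35

Derivation:
BFS flood-fill from (x=1, y=10):
  Distance 0: (x=1, y=10)
  Distance 1: (x=1, y=9), (x=2, y=10)
  Distance 2: (x=1, y=8), (x=0, y=9), (x=2, y=9), (x=3, y=10)
  Distance 3: (x=1, y=7), (x=2, y=8), (x=3, y=9)
  Distance 4: (x=1, y=6), (x=0, y=7), (x=2, y=7), (x=3, y=8)
  Distance 5: (x=0, y=6), (x=2, y=6), (x=3, y=7)
  Distance 6: (x=0, y=5), (x=3, y=6)
  Distance 7: (x=0, y=4)
  Distance 8: (x=1, y=4)
  Distance 9: (x=1, y=3), (x=2, y=4)
  Distance 10: (x=1, y=2), (x=2, y=3)
  Distance 11: (x=1, y=1), (x=0, y=2), (x=3, y=3)
  Distance 12: (x=1, y=0), (x=2, y=1), (x=3, y=2)
  Distance 13: (x=0, y=0), (x=2, y=0), (x=3, y=1)
  Distance 14: (x=3, y=0)
Total reachable: 35 (grid has 35 open cells total)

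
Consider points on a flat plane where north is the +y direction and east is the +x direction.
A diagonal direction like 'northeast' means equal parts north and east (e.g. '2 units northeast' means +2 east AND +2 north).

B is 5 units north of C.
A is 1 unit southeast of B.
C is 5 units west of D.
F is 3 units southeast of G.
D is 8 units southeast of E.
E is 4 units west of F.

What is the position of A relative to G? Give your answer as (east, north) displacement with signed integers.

Place G at the origin (east=0, north=0).
  F is 3 units southeast of G: delta (east=+3, north=-3); F at (east=3, north=-3).
  E is 4 units west of F: delta (east=-4, north=+0); E at (east=-1, north=-3).
  D is 8 units southeast of E: delta (east=+8, north=-8); D at (east=7, north=-11).
  C is 5 units west of D: delta (east=-5, north=+0); C at (east=2, north=-11).
  B is 5 units north of C: delta (east=+0, north=+5); B at (east=2, north=-6).
  A is 1 unit southeast of B: delta (east=+1, north=-1); A at (east=3, north=-7).
Therefore A relative to G: (east=3, north=-7).

Answer: A is at (east=3, north=-7) relative to G.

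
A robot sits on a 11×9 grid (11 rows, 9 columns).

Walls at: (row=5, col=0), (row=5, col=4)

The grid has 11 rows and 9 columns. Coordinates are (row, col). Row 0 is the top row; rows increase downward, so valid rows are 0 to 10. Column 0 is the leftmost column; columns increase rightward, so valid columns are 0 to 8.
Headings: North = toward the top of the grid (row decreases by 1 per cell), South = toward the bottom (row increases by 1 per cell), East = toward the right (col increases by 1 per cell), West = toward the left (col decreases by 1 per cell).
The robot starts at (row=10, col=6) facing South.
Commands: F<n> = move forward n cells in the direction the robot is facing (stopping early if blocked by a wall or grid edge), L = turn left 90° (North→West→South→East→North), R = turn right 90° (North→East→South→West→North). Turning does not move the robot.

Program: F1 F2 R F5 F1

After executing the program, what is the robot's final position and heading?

Start: (row=10, col=6), facing South
  F1: move forward 0/1 (blocked), now at (row=10, col=6)
  F2: move forward 0/2 (blocked), now at (row=10, col=6)
  R: turn right, now facing West
  F5: move forward 5, now at (row=10, col=1)
  F1: move forward 1, now at (row=10, col=0)
Final: (row=10, col=0), facing West

Answer: Final position: (row=10, col=0), facing West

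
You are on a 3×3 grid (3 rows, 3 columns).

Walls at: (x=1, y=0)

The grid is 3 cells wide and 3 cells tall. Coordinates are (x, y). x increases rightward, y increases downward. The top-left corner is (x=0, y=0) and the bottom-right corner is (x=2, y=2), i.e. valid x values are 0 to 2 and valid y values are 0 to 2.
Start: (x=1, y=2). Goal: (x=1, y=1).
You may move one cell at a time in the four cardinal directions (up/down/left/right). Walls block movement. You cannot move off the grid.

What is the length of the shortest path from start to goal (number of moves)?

BFS from (x=1, y=2) until reaching (x=1, y=1):
  Distance 0: (x=1, y=2)
  Distance 1: (x=1, y=1), (x=0, y=2), (x=2, y=2)  <- goal reached here
One shortest path (1 moves): (x=1, y=2) -> (x=1, y=1)

Answer: Shortest path length: 1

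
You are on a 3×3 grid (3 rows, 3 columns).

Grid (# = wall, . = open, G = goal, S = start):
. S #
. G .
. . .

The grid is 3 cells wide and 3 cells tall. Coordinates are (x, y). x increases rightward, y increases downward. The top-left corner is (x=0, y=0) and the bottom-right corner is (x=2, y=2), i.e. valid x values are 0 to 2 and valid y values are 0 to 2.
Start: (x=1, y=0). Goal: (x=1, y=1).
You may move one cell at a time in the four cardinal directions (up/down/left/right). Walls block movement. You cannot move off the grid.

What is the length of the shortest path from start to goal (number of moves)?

Answer: Shortest path length: 1

Derivation:
BFS from (x=1, y=0) until reaching (x=1, y=1):
  Distance 0: (x=1, y=0)
  Distance 1: (x=0, y=0), (x=1, y=1)  <- goal reached here
One shortest path (1 moves): (x=1, y=0) -> (x=1, y=1)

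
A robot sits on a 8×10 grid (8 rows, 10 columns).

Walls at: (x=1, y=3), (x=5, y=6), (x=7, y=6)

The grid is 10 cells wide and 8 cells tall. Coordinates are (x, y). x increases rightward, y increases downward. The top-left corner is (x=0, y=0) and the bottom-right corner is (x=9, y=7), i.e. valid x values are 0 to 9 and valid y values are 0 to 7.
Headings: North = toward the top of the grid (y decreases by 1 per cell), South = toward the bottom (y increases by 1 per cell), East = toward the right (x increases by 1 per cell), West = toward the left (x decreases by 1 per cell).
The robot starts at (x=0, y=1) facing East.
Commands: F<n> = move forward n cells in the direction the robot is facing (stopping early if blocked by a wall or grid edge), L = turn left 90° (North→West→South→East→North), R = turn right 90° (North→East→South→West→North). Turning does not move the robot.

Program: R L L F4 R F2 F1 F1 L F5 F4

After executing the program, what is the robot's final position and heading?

Start: (x=0, y=1), facing East
  R: turn right, now facing South
  L: turn left, now facing East
  L: turn left, now facing North
  F4: move forward 1/4 (blocked), now at (x=0, y=0)
  R: turn right, now facing East
  F2: move forward 2, now at (x=2, y=0)
  F1: move forward 1, now at (x=3, y=0)
  F1: move forward 1, now at (x=4, y=0)
  L: turn left, now facing North
  F5: move forward 0/5 (blocked), now at (x=4, y=0)
  F4: move forward 0/4 (blocked), now at (x=4, y=0)
Final: (x=4, y=0), facing North

Answer: Final position: (x=4, y=0), facing North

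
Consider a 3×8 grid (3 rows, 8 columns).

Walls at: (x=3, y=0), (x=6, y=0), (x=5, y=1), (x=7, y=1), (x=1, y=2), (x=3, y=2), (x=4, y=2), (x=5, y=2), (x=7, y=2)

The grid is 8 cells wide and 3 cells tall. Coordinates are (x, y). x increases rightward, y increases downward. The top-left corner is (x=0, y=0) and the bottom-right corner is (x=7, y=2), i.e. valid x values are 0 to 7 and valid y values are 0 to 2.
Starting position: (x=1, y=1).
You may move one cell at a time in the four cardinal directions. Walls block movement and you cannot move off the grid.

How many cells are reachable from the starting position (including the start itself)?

Answer: Reachable cells: 12

Derivation:
BFS flood-fill from (x=1, y=1):
  Distance 0: (x=1, y=1)
  Distance 1: (x=1, y=0), (x=0, y=1), (x=2, y=1)
  Distance 2: (x=0, y=0), (x=2, y=0), (x=3, y=1), (x=0, y=2), (x=2, y=2)
  Distance 3: (x=4, y=1)
  Distance 4: (x=4, y=0)
  Distance 5: (x=5, y=0)
Total reachable: 12 (grid has 15 open cells total)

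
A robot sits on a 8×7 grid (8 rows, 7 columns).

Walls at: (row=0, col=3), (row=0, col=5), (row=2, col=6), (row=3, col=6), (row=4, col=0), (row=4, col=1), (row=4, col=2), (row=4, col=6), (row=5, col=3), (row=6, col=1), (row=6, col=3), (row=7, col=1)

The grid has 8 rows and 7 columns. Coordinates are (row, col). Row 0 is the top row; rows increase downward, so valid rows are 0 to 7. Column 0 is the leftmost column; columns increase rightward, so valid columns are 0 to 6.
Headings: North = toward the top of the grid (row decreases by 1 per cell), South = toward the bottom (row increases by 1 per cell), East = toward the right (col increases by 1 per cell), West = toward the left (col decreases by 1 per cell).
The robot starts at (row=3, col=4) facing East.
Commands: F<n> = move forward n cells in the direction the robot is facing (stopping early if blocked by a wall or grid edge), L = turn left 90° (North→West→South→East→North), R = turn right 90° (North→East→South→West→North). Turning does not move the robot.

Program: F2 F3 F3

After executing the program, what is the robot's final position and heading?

Answer: Final position: (row=3, col=5), facing East

Derivation:
Start: (row=3, col=4), facing East
  F2: move forward 1/2 (blocked), now at (row=3, col=5)
  F3: move forward 0/3 (blocked), now at (row=3, col=5)
  F3: move forward 0/3 (blocked), now at (row=3, col=5)
Final: (row=3, col=5), facing East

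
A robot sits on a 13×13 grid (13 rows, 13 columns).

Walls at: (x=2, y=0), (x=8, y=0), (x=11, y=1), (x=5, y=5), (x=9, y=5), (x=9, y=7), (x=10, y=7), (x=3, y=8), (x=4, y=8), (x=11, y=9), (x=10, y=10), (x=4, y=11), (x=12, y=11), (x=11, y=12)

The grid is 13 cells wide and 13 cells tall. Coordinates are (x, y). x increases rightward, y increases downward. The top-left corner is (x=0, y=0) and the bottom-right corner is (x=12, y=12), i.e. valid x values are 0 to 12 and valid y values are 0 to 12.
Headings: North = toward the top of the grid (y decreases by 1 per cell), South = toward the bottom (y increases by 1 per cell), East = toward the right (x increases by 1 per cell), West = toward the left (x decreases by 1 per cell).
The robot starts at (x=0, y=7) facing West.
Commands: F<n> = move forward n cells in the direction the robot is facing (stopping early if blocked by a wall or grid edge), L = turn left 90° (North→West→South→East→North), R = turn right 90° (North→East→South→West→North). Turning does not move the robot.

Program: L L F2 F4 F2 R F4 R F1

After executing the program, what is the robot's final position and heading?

Answer: Final position: (x=7, y=11), facing West

Derivation:
Start: (x=0, y=7), facing West
  L: turn left, now facing South
  L: turn left, now facing East
  F2: move forward 2, now at (x=2, y=7)
  F4: move forward 4, now at (x=6, y=7)
  F2: move forward 2, now at (x=8, y=7)
  R: turn right, now facing South
  F4: move forward 4, now at (x=8, y=11)
  R: turn right, now facing West
  F1: move forward 1, now at (x=7, y=11)
Final: (x=7, y=11), facing West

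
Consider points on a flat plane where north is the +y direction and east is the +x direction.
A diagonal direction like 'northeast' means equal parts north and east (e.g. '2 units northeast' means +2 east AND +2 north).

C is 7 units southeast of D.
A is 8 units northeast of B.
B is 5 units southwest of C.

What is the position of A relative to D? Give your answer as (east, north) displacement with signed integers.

Answer: A is at (east=10, north=-4) relative to D.

Derivation:
Place D at the origin (east=0, north=0).
  C is 7 units southeast of D: delta (east=+7, north=-7); C at (east=7, north=-7).
  B is 5 units southwest of C: delta (east=-5, north=-5); B at (east=2, north=-12).
  A is 8 units northeast of B: delta (east=+8, north=+8); A at (east=10, north=-4).
Therefore A relative to D: (east=10, north=-4).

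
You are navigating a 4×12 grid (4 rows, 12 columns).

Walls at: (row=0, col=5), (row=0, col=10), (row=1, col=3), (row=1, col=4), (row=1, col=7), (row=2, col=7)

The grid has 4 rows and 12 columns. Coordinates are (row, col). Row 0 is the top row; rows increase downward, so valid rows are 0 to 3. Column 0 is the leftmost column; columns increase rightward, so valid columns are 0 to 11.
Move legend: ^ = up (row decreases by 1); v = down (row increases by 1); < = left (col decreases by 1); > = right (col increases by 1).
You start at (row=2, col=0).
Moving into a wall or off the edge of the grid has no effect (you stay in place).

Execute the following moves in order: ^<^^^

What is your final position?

Start: (row=2, col=0)
  ^ (up): (row=2, col=0) -> (row=1, col=0)
  < (left): blocked, stay at (row=1, col=0)
  ^ (up): (row=1, col=0) -> (row=0, col=0)
  ^ (up): blocked, stay at (row=0, col=0)
  ^ (up): blocked, stay at (row=0, col=0)
Final: (row=0, col=0)

Answer: Final position: (row=0, col=0)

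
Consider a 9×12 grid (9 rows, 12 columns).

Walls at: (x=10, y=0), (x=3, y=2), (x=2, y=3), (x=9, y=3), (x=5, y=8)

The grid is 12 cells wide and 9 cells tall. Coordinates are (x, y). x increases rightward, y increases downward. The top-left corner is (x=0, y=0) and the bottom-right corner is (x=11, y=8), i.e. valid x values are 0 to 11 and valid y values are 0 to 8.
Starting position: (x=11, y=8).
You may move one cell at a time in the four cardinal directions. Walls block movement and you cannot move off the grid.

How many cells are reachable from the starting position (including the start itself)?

Answer: Reachable cells: 103

Derivation:
BFS flood-fill from (x=11, y=8):
  Distance 0: (x=11, y=8)
  Distance 1: (x=11, y=7), (x=10, y=8)
  Distance 2: (x=11, y=6), (x=10, y=7), (x=9, y=8)
  Distance 3: (x=11, y=5), (x=10, y=6), (x=9, y=7), (x=8, y=8)
  Distance 4: (x=11, y=4), (x=10, y=5), (x=9, y=6), (x=8, y=7), (x=7, y=8)
  Distance 5: (x=11, y=3), (x=10, y=4), (x=9, y=5), (x=8, y=6), (x=7, y=7), (x=6, y=8)
  Distance 6: (x=11, y=2), (x=10, y=3), (x=9, y=4), (x=8, y=5), (x=7, y=6), (x=6, y=7)
  Distance 7: (x=11, y=1), (x=10, y=2), (x=8, y=4), (x=7, y=5), (x=6, y=6), (x=5, y=7)
  Distance 8: (x=11, y=0), (x=10, y=1), (x=9, y=2), (x=8, y=3), (x=7, y=4), (x=6, y=5), (x=5, y=6), (x=4, y=7)
  Distance 9: (x=9, y=1), (x=8, y=2), (x=7, y=3), (x=6, y=4), (x=5, y=5), (x=4, y=6), (x=3, y=7), (x=4, y=8)
  Distance 10: (x=9, y=0), (x=8, y=1), (x=7, y=2), (x=6, y=3), (x=5, y=4), (x=4, y=5), (x=3, y=6), (x=2, y=7), (x=3, y=8)
  Distance 11: (x=8, y=0), (x=7, y=1), (x=6, y=2), (x=5, y=3), (x=4, y=4), (x=3, y=5), (x=2, y=6), (x=1, y=7), (x=2, y=8)
  Distance 12: (x=7, y=0), (x=6, y=1), (x=5, y=2), (x=4, y=3), (x=3, y=4), (x=2, y=5), (x=1, y=6), (x=0, y=7), (x=1, y=8)
  Distance 13: (x=6, y=0), (x=5, y=1), (x=4, y=2), (x=3, y=3), (x=2, y=4), (x=1, y=5), (x=0, y=6), (x=0, y=8)
  Distance 14: (x=5, y=0), (x=4, y=1), (x=1, y=4), (x=0, y=5)
  Distance 15: (x=4, y=0), (x=3, y=1), (x=1, y=3), (x=0, y=4)
  Distance 16: (x=3, y=0), (x=2, y=1), (x=1, y=2), (x=0, y=3)
  Distance 17: (x=2, y=0), (x=1, y=1), (x=0, y=2), (x=2, y=2)
  Distance 18: (x=1, y=0), (x=0, y=1)
  Distance 19: (x=0, y=0)
Total reachable: 103 (grid has 103 open cells total)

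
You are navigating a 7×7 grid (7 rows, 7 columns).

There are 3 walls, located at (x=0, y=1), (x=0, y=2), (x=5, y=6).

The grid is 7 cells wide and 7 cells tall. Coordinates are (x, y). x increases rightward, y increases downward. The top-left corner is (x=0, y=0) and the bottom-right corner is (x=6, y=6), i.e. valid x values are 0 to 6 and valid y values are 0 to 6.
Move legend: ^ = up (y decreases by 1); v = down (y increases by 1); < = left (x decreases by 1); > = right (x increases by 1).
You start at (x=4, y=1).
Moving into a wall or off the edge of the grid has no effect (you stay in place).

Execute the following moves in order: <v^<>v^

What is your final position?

Start: (x=4, y=1)
  < (left): (x=4, y=1) -> (x=3, y=1)
  v (down): (x=3, y=1) -> (x=3, y=2)
  ^ (up): (x=3, y=2) -> (x=3, y=1)
  < (left): (x=3, y=1) -> (x=2, y=1)
  > (right): (x=2, y=1) -> (x=3, y=1)
  v (down): (x=3, y=1) -> (x=3, y=2)
  ^ (up): (x=3, y=2) -> (x=3, y=1)
Final: (x=3, y=1)

Answer: Final position: (x=3, y=1)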